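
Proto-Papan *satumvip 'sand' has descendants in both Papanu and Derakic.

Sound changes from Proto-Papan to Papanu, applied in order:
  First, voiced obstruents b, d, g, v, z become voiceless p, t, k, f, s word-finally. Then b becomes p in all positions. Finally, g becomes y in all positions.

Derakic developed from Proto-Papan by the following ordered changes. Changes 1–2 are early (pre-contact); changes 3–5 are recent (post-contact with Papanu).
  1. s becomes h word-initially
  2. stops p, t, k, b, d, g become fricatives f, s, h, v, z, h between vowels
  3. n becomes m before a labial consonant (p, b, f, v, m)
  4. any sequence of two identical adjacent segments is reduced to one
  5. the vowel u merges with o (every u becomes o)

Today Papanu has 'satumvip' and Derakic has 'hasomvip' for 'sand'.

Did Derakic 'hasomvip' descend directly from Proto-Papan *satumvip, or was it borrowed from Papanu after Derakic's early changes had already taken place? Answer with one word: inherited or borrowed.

If inherited, *satumvip would pass through all of Derakic's changes:
Derakic: start from *satumvip.
  rule 1 (debuccalisation): satumvip → hatumvip
  rule 2 (intervocalic lenition): hatumvip → hasumvip
  rule 3: no change — hasumvip
  rule 4: no change — hasumvip
  rule 5 (vowel merger): hasumvip → hasomvip
  ⇒ Derakic hasomvip
If borrowed from Papanu 'satumvip' after the early changes, it would undergo only the recent ones:
  rule 3 (nasal place assimilation): no change (satumvip)
  rule 4 (degemination): no change (satumvip)
  rule 5 (vowel merger): satumvip → satomvip
  ⇒ as a loan: satomvip
Derakic 'hasomvip' matches the inherited outcome exactly, so it is an inherited cognate, not a loan.

inherited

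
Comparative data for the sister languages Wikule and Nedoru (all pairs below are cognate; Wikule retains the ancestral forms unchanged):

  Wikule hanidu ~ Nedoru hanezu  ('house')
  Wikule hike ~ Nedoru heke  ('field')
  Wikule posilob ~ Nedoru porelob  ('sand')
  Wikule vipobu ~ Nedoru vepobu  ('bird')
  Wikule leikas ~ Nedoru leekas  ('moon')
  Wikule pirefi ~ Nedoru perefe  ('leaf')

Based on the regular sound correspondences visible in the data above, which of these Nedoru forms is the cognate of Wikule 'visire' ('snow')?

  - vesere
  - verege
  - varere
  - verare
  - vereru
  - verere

verere

hanidu ~ hanezu, hike ~ heke — Wikule i corresponds to Nedoru e after a consonant, before a consonant other than r, m, n, p, b, f, v.
posilob ~ porelob — Wikule s corresponds to Nedoru r between vowels (before a front vowel).
pirefi ~ perefe — Wikule i corresponds to Nedoru e after a consonant, before r.
Applying these to Wikule 'visire':
  visire → vesire   (i→e after a consonant, before a consonant other than r, m, n, p, b, f, v)
  vesire → verire   (s→r between vowels (before a front vowel))
  verire → verere   (i→e after a consonant, before r)
So the Nedoru cognate is 'verere'.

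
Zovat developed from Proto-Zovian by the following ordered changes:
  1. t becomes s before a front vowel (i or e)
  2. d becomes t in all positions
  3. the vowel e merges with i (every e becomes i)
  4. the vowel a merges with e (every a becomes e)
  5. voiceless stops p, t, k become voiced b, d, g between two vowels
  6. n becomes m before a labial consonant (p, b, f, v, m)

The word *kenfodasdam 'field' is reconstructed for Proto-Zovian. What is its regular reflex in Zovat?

kimfodestem

Zovat: start from *kenfodasdam.
  rule 1: no change — kenfodasdam
  rule 2 (unconditioned shift): kenfodasdam → kenfotastam
  rule 3 (vowel merger): kenfotastam → kinfotastam
  rule 4 (vowel merger): kinfotastam → kinfotestem
  rule 5 (intervocalic voicing): kinfotestem → kinfodestem
  rule 6 (nasal place assimilation): kinfodestem → kimfodestem
  ⇒ Zovat kimfodestem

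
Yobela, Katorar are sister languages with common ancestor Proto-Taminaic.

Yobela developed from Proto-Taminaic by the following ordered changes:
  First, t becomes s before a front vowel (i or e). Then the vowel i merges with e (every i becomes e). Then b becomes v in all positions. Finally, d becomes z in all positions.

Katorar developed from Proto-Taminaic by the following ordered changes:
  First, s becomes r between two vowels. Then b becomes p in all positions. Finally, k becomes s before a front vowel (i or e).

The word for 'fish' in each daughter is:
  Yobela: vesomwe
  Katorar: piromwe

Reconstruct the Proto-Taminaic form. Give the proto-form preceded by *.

Position 1: Yobela has v, Katorar has p. Taking the neighbouring segments as reconstructed: Yobela v could go back to *b or *v; Katorar p could go back to *p or *b — the one source consistent with every daughter is *b.
Position 3: Yobela has s, Katorar has r. Taking the neighbouring segments as reconstructed: Yobela s can only go back to *s; Katorar r could go back to *s or *r — the one source consistent with every daughter is *s.
Position 2: Yobela has e, Katorar has i. Katorar preserves i here (none of its changes turn any other segment into i), so the proto-segment is *i.
The remaining positions agree across the daughters. Check the candidate against every language:
Yobela: *bisomwe
  bisomwe (rule 1 does not apply)
  bisomwe → besomwe   [vowel merger]
  besomwe → vesomwe   [unconditioned shift]
  vesomwe (rule 4 does not apply)
  giving Yobela vesomwe.
Katorar: *bisomwe > biromwe > piromwe  (by rhotacism, unconditioned shift)
Only *bisomwe yields all of Yobela vesomwe, Katorar piromwe.

*bisomwe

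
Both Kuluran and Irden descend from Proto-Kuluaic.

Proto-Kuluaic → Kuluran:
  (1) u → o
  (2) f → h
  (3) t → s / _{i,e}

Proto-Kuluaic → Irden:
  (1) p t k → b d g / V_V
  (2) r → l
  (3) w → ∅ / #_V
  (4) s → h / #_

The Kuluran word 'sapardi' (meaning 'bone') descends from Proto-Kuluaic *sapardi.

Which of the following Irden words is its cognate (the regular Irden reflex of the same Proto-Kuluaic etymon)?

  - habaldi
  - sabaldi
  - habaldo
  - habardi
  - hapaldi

habaldi

Irden: start from *sapardi.
  rule 1 (intervocalic voicing): sapardi → sabardi
  rule 2 (unconditioned shift): sabardi → sabaldi
  rule 3: no change — sabaldi
  rule 4 (debuccalisation): sabaldi → habaldi
  ⇒ Irden habaldi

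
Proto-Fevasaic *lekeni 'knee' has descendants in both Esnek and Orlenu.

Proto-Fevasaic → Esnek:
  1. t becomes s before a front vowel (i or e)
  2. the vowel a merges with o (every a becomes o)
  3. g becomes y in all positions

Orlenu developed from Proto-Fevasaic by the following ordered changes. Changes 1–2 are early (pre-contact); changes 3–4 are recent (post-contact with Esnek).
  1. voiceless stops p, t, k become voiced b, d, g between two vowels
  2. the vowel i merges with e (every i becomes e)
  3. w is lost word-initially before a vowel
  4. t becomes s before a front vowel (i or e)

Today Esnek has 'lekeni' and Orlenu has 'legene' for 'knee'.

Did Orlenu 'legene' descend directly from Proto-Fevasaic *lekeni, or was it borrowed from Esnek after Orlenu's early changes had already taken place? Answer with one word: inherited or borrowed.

inherited

If inherited, *lekeni would pass through all of Orlenu's changes:
Orlenu: start from *lekeni.
  rule 1 (intervocalic voicing): lekeni → legeni
  rule 2 (vowel merger): legeni → legene
  rule 3: no change — legene
  rule 4: no change — legene
  ⇒ Orlenu legene
If borrowed from Esnek 'lekeni' after the early changes, it would undergo only the recent ones:
  rule 3 (glide loss): no change (lekeni)
  rule 4 (palatalisation): no change (lekeni)
  ⇒ as a loan: lekeni
Orlenu 'legene' matches the inherited outcome exactly, so it is an inherited cognate, not a loan.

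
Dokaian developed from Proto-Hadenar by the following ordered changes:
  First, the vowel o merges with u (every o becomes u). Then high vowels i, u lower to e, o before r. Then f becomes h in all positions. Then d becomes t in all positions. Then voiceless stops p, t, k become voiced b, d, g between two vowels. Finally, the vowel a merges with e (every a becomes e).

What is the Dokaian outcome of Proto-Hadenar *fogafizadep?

Dokaian: *fogafizadep
  fogafizadep → fugafizadep   [vowel merger]
  fugafizadep (rule 2 does not apply)
  fugafizadep → hugahizadep   [unconditioned shift]
  hugahizadep → hugahizatep   [unconditioned shift]
  hugahizatep → hugahizadep   [intervocalic voicing]
  hugahizadep → hugehizedep   [vowel merger]
  giving Dokaian hugehizedep.

hugehizedep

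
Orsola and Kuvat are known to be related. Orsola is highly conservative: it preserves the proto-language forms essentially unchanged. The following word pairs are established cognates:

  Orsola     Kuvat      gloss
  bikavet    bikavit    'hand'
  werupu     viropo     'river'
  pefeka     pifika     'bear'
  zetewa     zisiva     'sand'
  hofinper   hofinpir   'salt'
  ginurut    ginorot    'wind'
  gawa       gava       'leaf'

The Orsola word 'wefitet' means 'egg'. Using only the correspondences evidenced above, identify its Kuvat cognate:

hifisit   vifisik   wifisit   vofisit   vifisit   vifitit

werupu ~ viropo — Orsola w corresponds to Kuvat v word-initially before a front vowel.
pefeka ~ pifika — Orsola e corresponds to Kuvat i after a consonant, before a labial obstruent.
zetewa ~ zisiva — Orsola t corresponds to Kuvat s between vowels (before a front vowel).
bikavet ~ bikavit, pefeka ~ pifika — Orsola e corresponds to Kuvat i after a consonant, before a consonant other than r, m, n, p, b, f, v.
Applying these to Orsola 'wefitet':
  wefitet → vefitet   (w→v word-initially before a front vowel)
  vefitet → vifitet   (e→i after a consonant, before a labial obstruent)
  vifitet → vifiset   (t→s between vowels (before a front vowel))
  vifiset → vifisit   (e→i after a consonant, before a consonant other than r, m, n, p, b, f, v)
So the Kuvat cognate is 'vifisit'.

vifisit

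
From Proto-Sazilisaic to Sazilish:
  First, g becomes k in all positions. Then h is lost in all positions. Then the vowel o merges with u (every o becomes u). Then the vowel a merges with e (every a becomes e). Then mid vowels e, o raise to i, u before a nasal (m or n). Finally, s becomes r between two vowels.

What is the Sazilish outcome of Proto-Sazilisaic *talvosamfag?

telvurimfek

Sazilish: start from *talvosamfag.
  rule 1 (unconditioned shift): talvosamfag → talvosamfak
  rule 2: no change — talvosamfak
  rule 3 (vowel merger): talvosamfak → talvusamfak
  rule 4 (vowel merger): talvusamfak → telvusemfek
  rule 5 (pre-nasal raising): telvusemfek → telvusimfek
  rule 6 (rhotacism): telvusimfek → telvurimfek
  ⇒ Sazilish telvurimfek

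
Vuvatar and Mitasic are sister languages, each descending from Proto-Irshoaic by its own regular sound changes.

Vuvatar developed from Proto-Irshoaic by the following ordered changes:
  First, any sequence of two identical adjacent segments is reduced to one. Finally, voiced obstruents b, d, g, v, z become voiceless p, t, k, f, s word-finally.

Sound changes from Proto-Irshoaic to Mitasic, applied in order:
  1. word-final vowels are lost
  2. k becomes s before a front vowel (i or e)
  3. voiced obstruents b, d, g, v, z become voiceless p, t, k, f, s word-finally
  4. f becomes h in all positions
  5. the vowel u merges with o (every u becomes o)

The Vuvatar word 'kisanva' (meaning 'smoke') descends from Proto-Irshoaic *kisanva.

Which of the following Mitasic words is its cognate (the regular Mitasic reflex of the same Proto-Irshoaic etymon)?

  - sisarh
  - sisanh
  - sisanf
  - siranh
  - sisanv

sisanh

Mitasic: start from *kisanva.
  rule 1 (apocope): kisanva → kisanv
  rule 2 (palatalisation): kisanv → sisanv
  rule 3 (final devoicing): sisanv → sisanf
  rule 4 (unconditioned shift): sisanf → sisanh
  rule 5: no change — sisanh
  ⇒ Mitasic sisanh
Among the options, 'sisanh' alone shows every Mitasic change applied in order.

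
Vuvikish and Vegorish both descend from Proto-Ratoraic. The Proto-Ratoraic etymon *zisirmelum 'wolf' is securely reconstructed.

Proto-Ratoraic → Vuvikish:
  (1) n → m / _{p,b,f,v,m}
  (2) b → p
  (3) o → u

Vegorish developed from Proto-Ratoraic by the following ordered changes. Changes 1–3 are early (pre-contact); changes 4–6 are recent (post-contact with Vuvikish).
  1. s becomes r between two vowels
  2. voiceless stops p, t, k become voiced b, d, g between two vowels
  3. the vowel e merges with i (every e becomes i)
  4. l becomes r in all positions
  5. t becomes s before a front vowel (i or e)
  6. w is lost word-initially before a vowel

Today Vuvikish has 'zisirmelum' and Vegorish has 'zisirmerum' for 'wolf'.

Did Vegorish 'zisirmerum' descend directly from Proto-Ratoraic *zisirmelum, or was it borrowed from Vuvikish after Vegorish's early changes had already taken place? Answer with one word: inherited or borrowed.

If inherited, *zisirmelum would pass through all of Vegorish's changes:
Vegorish: *zisirmelum > zirirmelum > zirirmilum > zirirmirum  (by rhotacism, vowel merger, unconditioned shift)
If borrowed from Vuvikish 'zisirmelum' after the early changes, it would undergo only the recent ones:
  rule 4 (unconditioned shift): zisirmelum → zisirmerum
  rule 5 (palatalisation): no change (zisirmerum)
  rule 6 (glide loss): no change (zisirmerum)
  ⇒ as a loan: zisirmerum
Vegorish 'zisirmerum' matches the loan outcome 'zisirmerum', not the inherited 'zirirmirum' — it skipped the early Vegorish changes, so it was borrowed from Vuvikish.

borrowed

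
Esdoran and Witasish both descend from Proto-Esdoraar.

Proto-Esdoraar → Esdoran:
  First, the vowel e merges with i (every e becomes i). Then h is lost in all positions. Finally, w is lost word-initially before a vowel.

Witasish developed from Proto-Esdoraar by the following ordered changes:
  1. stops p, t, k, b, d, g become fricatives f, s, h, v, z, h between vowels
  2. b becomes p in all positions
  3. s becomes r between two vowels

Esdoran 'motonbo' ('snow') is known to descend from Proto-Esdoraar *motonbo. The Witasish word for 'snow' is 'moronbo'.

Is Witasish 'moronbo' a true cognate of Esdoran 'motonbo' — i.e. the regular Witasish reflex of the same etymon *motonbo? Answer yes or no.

Derive the expected Witasish reflex of *motonbo:
Witasish: *motonbo
  motonbo → mosonbo   [intervocalic lenition]
  mosonbo → mosonpo   [unconditioned shift]
  mosonpo → moronpo   [rhotacism]
  giving Witasish moronpo.
The regular Witasish reflex would be 'moronpo', but the attested form is 'moronbo'. The correspondence is irregular, so they are not cognates (the Witasish form has a different source).

no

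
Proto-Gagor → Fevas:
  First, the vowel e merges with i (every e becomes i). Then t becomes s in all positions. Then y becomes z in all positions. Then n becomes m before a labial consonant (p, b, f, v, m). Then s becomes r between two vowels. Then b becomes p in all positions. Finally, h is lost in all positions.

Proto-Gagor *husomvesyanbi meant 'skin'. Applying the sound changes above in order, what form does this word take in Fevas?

uromviszampi

Fevas: *husomvesyanbi > husomvisyanbi > husomviszanbi > husomviszambi > huromviszambi > huromviszampi > uromviszampi  (by vowel merger, unconditioned shift, nasal place assimilation, rhotacism, unconditioned shift, h-loss)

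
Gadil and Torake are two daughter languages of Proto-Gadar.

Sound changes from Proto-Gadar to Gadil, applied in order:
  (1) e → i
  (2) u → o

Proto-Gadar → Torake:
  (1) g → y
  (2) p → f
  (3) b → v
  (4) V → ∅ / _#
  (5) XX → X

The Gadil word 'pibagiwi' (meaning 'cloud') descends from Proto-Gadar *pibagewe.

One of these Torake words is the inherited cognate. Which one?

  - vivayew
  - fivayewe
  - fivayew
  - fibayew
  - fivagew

fivayew

Torake: *pibagewe > pibayewe > fibayewe > fivayewe > fivayew  (by unconditioned shift, unconditioned shift, unconditioned shift, apocope)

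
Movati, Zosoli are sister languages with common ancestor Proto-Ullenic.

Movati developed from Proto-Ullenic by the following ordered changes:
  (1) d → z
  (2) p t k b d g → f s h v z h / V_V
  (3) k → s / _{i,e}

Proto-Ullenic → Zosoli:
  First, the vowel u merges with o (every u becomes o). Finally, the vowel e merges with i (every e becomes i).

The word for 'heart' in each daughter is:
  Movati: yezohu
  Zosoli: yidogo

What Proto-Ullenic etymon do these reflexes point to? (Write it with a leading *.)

*yedogu

Position 5: Movati has h, Zosoli has g. Zosoli preserves g here (none of its changes turn any other segment into g), so the proto-segment is *g.
Position 2: Movati has e, Zosoli has i. Movati preserves e here (none of its changes turn any other segment into e), so the proto-segment is *e.
This points to *yedogu. Verify forward in each daughter:
Movati: *yedogu > yezogu > yezohu  (by unconditioned shift, intervocalic lenition)
Zosoli: start from *yedogu.
  rule 1 (vowel merger): yedogu → yedogo
  rule 2 (vowel merger): yedogo → yidogo
  ⇒ Zosoli yidogo
No other proto-form is consistent with every reflex, so the reconstruction is *yedogu.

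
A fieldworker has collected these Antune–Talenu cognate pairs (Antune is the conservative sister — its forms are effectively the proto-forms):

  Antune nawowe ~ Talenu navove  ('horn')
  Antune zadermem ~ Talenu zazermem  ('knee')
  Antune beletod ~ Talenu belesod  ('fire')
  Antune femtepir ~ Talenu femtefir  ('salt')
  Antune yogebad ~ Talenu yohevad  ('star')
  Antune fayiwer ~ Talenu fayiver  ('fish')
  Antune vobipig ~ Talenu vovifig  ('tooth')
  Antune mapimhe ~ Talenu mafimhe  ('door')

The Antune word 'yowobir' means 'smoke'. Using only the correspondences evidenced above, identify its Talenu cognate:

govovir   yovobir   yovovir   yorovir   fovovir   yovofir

yovovir

nawowe ~ navove — Antune w corresponds to Talenu v between vowels (before a back vowel).
vobipig ~ vovifig — Antune b corresponds to Talenu v between vowels (before a front vowel).
Applying these to Antune 'yowobir':
  yowobir → yovobir   (w→v between vowels (before a back vowel))
  yovobir → yovovir   (b→v between vowels (before a front vowel))
So the Talenu cognate is 'yovovir'.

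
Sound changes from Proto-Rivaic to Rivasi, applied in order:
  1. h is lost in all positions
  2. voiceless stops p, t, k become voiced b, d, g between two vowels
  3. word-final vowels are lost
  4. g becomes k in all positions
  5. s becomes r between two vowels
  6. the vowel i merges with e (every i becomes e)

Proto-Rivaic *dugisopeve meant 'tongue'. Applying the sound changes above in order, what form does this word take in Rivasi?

Rivasi: *dugisopeve > dugisobeve > dugisobev > dukisobev > dukirobev > dukerobev  (by intervocalic voicing, apocope, unconditioned shift, rhotacism, vowel merger)

dukerobev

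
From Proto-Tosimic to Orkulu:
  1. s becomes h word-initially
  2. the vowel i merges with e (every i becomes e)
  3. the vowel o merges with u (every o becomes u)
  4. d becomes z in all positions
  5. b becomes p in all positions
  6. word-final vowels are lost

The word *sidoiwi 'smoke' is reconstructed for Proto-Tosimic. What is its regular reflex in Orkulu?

Orkulu: *sidoiwi
  sidoiwi → hidoiwi   [debuccalisation]
  hidoiwi → hedoewe   [vowel merger]
  hedoewe → heduewe   [vowel merger]
  heduewe → hezuewe   [unconditioned shift]
  hezuewe (rule 5 does not apply)
  hezuewe → hezuew   [apocope]
  giving Orkulu hezuew.

hezuew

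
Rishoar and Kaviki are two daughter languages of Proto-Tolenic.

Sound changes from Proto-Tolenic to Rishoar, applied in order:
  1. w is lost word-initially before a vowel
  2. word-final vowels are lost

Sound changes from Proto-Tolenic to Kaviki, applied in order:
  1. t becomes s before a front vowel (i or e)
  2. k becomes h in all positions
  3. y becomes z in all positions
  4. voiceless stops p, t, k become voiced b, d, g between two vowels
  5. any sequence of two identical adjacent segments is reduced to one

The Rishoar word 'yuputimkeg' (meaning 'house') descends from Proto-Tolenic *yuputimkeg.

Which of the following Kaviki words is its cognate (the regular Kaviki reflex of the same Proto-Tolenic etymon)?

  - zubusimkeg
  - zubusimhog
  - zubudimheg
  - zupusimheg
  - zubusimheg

Kaviki: *yuputimkeg
  yuputimkeg → yupusimkeg   [palatalisation]
  yupusimkeg → yupusimheg   [unconditioned shift]
  yupusimheg → zupusimheg   [unconditioned shift]
  zupusimheg → zubusimheg   [intervocalic voicing]
  zubusimheg (rule 5 does not apply)
  giving Kaviki zubusimheg.
Among the options, 'zubusimheg' alone shows every Kaviki change applied in order.

zubusimheg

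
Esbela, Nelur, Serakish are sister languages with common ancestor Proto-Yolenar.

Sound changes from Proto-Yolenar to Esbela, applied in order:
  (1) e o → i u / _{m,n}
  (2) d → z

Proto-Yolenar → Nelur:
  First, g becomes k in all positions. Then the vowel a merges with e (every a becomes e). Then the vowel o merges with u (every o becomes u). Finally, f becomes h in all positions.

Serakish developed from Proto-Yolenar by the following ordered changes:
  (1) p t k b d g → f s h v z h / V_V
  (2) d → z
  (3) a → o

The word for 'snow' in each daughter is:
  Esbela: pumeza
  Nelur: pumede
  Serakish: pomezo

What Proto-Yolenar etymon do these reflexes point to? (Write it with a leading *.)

Position 2: Esbela has u, Nelur has u, Serakish has o. Taking the neighbouring segments as reconstructed: Esbela u could go back to *o or *u; Nelur u could go back to *o or *u; Serakish o could go back to *a or *o — the one source consistent with every daughter is *o.
Position 5: Esbela has z, Nelur has d, Serakish has z. Nelur preserves d here (none of its changes turn any other segment into d), so the proto-segment is *d.
Continuing position by position gives *pomeda; check it forward:
Esbela: *pomeda
  pomeda → pumeda   [pre-nasal raising]
  pumeda → pumeza   [unconditioned shift]
  giving Esbela pumeza.
Nelur: start from *pomeda.
  rule 1: no change — pomeda
  rule 2 (vowel merger): pomeda → pomede
  rule 3 (vowel merger): pomede → pumede
  rule 4: no change — pumede
  ⇒ Nelur pumede
Serakish: start from *pomeda.
  rule 1 (intervocalic lenition): pomeda → pomeza
  rule 2: no change — pomeza
  rule 3 (vowel merger): pomeza → pomezo
  ⇒ Serakish pomezo
Only *pomeda yields all of Esbela pumeza, Nelur pumede, Serakish pomezo.

*pomeda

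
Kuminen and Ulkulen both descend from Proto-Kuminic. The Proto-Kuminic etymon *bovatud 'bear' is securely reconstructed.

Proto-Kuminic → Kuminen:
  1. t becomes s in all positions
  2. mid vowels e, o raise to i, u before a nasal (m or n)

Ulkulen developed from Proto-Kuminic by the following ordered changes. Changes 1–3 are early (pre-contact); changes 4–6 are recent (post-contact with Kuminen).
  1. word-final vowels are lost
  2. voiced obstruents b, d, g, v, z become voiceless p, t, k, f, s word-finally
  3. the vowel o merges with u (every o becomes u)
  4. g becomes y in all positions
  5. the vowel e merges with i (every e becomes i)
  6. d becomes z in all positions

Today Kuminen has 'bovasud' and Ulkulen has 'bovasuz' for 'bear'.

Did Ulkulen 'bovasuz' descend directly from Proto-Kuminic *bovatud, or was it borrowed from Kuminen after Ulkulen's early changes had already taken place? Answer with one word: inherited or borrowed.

borrowed

If inherited, *bovatud would pass through all of Ulkulen's changes:
Ulkulen: start from *bovatud.
  rule 1: no change — bovatud
  rule 2 (final devoicing): bovatud → bovatut
  rule 3 (vowel merger): bovatut → buvatut
  rule 4: no change — buvatut
  rule 5: no change — buvatut
  rule 6: no change — buvatut
  ⇒ Ulkulen buvatut
If borrowed from Kuminen 'bovasud' after the early changes, it would undergo only the recent ones:
  rule 4 (unconditioned shift): no change (bovasud)
  rule 5 (vowel merger): no change (bovasud)
  rule 6 (unconditioned shift): bovasud → bovasuz
  ⇒ as a loan: bovasuz
Ulkulen 'bovasuz' matches the loan outcome 'bovasuz', not the inherited 'buvatut' — it skipped the early Ulkulen changes, so it was borrowed from Kuminen.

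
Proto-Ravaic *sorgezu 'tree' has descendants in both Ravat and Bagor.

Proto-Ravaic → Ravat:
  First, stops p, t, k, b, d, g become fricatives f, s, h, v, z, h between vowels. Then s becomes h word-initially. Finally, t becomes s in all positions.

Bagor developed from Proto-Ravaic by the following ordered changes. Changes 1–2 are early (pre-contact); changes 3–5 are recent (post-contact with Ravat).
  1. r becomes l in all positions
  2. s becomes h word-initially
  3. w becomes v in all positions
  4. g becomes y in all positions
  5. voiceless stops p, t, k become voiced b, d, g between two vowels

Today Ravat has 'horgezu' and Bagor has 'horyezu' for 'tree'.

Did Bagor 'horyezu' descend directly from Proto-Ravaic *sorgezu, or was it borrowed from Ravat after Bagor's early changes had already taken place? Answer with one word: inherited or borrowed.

borrowed

If inherited, *sorgezu would pass through all of Bagor's changes:
Bagor: *sorgezu > solgezu > holgezu > holyezu  (by unconditioned shift, debuccalisation, unconditioned shift)
If borrowed from Ravat 'horgezu' after the early changes, it would undergo only the recent ones:
  rule 3 (unconditioned shift): no change (horgezu)
  rule 4 (unconditioned shift): horgezu → horyezu
  rule 5 (intervocalic voicing): no change (horyezu)
  ⇒ as a loan: horyezu
Bagor 'horyezu' matches the loan outcome 'horyezu', not the inherited 'holyezu' — it skipped the early Bagor changes, so it was borrowed from Ravat.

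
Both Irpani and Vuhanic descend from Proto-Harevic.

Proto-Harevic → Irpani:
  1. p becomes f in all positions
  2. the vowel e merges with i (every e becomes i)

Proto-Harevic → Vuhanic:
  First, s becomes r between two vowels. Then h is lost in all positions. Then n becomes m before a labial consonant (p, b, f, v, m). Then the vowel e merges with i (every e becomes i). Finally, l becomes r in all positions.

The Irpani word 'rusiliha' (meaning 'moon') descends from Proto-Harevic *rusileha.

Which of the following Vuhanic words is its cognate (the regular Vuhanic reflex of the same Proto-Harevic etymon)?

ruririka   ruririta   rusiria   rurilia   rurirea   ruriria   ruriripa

Vuhanic: *rusileha > rurileha > rurilea > rurilia > ruriria  (by rhotacism, h-loss, vowel merger, unconditioned shift)

ruriria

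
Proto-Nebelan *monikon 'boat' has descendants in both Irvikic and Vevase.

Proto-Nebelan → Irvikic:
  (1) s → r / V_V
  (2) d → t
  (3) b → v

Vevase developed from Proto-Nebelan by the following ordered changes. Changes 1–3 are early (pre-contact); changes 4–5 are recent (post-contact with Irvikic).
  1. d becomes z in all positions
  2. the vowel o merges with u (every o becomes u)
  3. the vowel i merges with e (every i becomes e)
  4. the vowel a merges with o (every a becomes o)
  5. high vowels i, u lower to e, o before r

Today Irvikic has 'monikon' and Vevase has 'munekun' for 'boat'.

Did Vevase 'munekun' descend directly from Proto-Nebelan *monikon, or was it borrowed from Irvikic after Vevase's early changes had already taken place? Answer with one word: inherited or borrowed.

inherited

If inherited, *monikon would pass through all of Vevase's changes:
Vevase: *monikon > munikun > munekun  (by vowel merger, vowel merger)
If borrowed from Irvikic 'monikon' after the early changes, it would undergo only the recent ones:
  rule 4 (vowel merger): no change (monikon)
  rule 5 (pre-rhotic lowering): no change (monikon)
  ⇒ as a loan: monikon
Vevase 'munekun' matches the inherited outcome exactly, so it is an inherited cognate, not a loan.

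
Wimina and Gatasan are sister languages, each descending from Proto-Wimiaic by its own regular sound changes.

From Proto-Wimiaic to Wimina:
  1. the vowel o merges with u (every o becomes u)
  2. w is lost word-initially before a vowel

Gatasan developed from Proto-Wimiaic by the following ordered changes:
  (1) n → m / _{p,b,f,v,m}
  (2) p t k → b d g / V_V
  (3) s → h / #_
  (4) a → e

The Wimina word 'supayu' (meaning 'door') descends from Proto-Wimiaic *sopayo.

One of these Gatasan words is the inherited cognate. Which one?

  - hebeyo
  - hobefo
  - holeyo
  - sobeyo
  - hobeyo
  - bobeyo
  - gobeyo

hobeyo

Gatasan: *sopayo > sobayo > hobayo > hobeyo  (by intervocalic voicing, debuccalisation, vowel merger)
Among the options, 'hobeyo' alone shows every Gatasan change applied in order.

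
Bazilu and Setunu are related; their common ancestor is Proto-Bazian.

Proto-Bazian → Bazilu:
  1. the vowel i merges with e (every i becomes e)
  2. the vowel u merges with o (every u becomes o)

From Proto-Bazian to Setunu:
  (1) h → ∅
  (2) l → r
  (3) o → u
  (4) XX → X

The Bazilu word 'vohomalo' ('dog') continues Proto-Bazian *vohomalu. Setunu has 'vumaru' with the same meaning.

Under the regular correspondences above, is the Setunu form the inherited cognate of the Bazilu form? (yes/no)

Derive the expected Setunu reflex of *vohomalu:
Setunu: *vohomalu
  vohomalu → voomalu   [h-loss]
  voomalu → voomaru   [unconditioned shift]
  voomaru → vuumaru   [vowel merger]
  vuumaru → vumaru   [degemination]
  giving Setunu vumaru.
Setunu 'vumaru' matches the regular reflex exactly, so the pair is cognate.

yes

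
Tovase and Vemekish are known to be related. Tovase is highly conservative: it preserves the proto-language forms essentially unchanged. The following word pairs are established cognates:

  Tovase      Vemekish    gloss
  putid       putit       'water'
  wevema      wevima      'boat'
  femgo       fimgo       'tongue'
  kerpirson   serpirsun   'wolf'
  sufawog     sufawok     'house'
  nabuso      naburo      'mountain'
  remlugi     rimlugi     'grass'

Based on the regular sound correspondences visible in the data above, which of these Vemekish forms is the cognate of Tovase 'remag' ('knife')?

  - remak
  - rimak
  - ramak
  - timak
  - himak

rimak

wevema ~ wevima, femgo ~ fimgo — Tovase e corresponds to Vemekish i after a consonant, before a nasal.
sufawog ~ sufawok — Tovase g corresponds to Vemekish k word-finally.
Applying these to Tovase 'remag':
  remag → rimag   (e→i after a consonant, before a nasal)
  rimag → rimak   (g→k word-finally)
So the Vemekish cognate is 'rimak'.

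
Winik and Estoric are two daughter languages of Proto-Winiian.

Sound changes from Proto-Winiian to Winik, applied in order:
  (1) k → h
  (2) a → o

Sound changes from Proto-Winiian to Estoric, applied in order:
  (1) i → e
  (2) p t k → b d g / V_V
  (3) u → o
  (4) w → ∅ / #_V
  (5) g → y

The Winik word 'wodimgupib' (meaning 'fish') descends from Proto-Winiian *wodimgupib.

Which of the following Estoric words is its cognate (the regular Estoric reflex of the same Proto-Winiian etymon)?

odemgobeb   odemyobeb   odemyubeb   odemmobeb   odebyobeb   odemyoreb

Estoric: *wodimgupib > wodemgupeb > wodemgubeb > wodemgobeb > odemgobeb > odemyobeb  (by vowel merger, intervocalic voicing, vowel merger, glide loss, unconditioned shift)
Only 'odemyobeb' matches the regular Estoric development of *wodimgupib.

odemyobeb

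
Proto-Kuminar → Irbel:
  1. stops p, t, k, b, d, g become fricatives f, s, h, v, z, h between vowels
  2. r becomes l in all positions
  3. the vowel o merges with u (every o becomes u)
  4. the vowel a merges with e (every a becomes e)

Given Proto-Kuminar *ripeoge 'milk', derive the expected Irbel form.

Irbel: *ripeoge > rifeohe > lifeohe > lifeuhe  (by intervocalic lenition, unconditioned shift, vowel merger)

lifeuhe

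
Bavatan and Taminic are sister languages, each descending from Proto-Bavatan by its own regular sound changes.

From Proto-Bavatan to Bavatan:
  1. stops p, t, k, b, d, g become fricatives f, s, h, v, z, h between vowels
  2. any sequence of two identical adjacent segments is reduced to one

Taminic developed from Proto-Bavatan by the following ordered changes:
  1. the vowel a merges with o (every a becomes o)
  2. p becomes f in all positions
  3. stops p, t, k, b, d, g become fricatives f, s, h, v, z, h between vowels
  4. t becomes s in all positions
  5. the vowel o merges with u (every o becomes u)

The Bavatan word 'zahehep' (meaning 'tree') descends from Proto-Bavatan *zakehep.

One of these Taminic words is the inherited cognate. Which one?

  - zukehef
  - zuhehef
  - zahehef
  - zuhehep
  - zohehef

zuhehef

Taminic: *zakehep
  zakehep → zokehep   [vowel merger]
  zokehep → zokehef   [unconditioned shift]
  zokehef → zohehef   [intervocalic lenition]
  zohehef (rule 4 does not apply)
  zohehef → zuhehef   [vowel merger]
  giving Taminic zuhehef.
Only 'zuhehef' matches the regular Taminic development of *zakehep.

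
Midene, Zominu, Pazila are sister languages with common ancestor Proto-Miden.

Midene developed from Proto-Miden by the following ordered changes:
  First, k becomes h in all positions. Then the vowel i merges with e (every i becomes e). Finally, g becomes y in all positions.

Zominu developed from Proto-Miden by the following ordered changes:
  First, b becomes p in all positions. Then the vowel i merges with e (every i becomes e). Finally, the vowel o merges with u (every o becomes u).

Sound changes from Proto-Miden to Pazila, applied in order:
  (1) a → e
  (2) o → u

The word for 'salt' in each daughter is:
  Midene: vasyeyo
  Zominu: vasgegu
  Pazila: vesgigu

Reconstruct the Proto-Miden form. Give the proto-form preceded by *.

Position 2: Midene has a, Zominu has a, Pazila has e. Midene preserves a here (none of its changes turn any other segment into a), so the proto-segment is *a.
Position 5: Midene has e, Zominu has e, Pazila has i. Pazila preserves i here (none of its changes turn any other segment into i), so the proto-segment is *i.
Position 6: Midene has y, Zominu has g, Pazila has g. Zominu preserves g here (none of its changes turn any other segment into g), so the proto-segment is *g.
Verify the candidate proto-form against each daughter:
Midene: *vasgigo
  vasgigo (rule 1 does not apply)
  vasgigo → vasgego   [vowel merger]
  vasgego → vasyeyo   [unconditioned shift]
  giving Midene vasyeyo.
Zominu: *vasgigo
  vasgigo (rule 1 does not apply)
  vasgigo → vasgego   [vowel merger]
  vasgego → vasgegu   [vowel merger]
  giving Zominu vasgegu.
Pazila: start from *vasgigo.
  rule 1 (vowel merger): vasgigo → vesgigo
  rule 2 (vowel merger): vesgigo → vesgigu
  ⇒ Pazila vesgigu
Only *vasgigo yields all of Midene vasyeyo, Zominu vasgegu, Pazila vesgigu.

*vasgigo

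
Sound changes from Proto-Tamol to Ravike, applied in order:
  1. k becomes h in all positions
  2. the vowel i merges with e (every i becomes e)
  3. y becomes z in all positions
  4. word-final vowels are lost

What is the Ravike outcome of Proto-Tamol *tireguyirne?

Ravike: *tireguyirne
  tireguyirne (rule 1 does not apply)
  tireguyirne → tereguyerne   [vowel merger]
  tereguyerne → tereguzerne   [unconditioned shift]
  tereguzerne → tereguzern   [apocope]
  giving Ravike tereguzern.

tereguzern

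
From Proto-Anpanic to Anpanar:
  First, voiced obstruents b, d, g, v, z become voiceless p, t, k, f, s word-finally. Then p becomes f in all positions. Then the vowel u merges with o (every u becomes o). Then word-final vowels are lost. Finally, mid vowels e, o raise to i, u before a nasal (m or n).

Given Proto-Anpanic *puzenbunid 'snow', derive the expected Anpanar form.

fozinbunit

Anpanar: *puzenbunid > puzenbunit > fuzenbunit > fozenbonit > fozinbunit  (by final devoicing, unconditioned shift, vowel merger, pre-nasal raising)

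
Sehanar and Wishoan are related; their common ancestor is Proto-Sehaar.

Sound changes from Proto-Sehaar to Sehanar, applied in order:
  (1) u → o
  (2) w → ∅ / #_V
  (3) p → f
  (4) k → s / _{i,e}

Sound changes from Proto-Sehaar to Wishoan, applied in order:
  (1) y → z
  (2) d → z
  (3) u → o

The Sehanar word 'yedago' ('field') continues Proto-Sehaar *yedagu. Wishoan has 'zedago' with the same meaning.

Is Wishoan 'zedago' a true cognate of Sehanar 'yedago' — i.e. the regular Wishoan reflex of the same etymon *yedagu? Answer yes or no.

Derive the expected Wishoan reflex of *yedagu:
Wishoan: *yedagu
  yedagu → zedagu   [unconditioned shift]
  zedagu → zezagu   [unconditioned shift]
  zezagu → zezago   [vowel merger]
  giving Wishoan zezago.
The regular Wishoan reflex would be 'zezago', but the attested form is 'zedago'. The correspondence is irregular, so they are not cognates (the Wishoan form has a different source).

no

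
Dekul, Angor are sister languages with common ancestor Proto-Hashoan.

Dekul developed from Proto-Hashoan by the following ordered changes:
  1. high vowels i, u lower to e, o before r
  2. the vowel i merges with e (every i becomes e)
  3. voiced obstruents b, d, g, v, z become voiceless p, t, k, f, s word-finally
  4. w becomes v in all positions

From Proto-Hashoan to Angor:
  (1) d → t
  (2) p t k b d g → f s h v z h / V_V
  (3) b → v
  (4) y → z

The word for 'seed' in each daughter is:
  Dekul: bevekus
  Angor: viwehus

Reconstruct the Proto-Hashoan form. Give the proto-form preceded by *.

*biwekus

Position 1: Dekul has b, Angor has v. Dekul preserves b here (none of its changes turn any other segment into b), so the proto-segment is *b.
Position 5: Dekul has k, Angor has h. Taking the neighbouring segments as reconstructed: Dekul k can only go back to *k; Angor h could go back to *k or *g or *h — the one source consistent with every daughter is *k.
Position 2: Dekul has e, Angor has i. Angor preserves i here (none of its changes turn any other segment into i), so the proto-segment is *i.
This points to *biwekus. Verify forward in each daughter:
Dekul: start from *biwekus.
  rule 1: no change — biwekus
  rule 2 (vowel merger): biwekus → bewekus
  rule 3: no change — bewekus
  rule 4 (unconditioned shift): bewekus → bevekus
  ⇒ Dekul bevekus
Angor: *biwekus
  biwekus (rule 1 does not apply)
  biwekus → biwehus   [intervocalic lenition]
  biwehus → viwehus   [unconditioned shift]
  viwehus (rule 4 does not apply)
  giving Angor viwehus.
No other proto-form is consistent with every reflex, so the reconstruction is *biwekus.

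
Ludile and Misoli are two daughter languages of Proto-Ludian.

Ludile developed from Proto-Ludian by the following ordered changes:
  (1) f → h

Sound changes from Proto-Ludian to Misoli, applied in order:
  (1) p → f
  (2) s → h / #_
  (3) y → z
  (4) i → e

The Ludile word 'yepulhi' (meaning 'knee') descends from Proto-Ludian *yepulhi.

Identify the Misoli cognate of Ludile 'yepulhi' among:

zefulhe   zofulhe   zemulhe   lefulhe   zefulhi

zefulhe

Misoli: start from *yepulhi.
  rule 1 (unconditioned shift): yepulhi → yefulhi
  rule 2: no change — yefulhi
  rule 3 (unconditioned shift): yefulhi → zefulhi
  rule 4 (vowel merger): zefulhi → zefulhe
  ⇒ Misoli zefulhe
The other candidates each miss or misapply at least one Misoli change.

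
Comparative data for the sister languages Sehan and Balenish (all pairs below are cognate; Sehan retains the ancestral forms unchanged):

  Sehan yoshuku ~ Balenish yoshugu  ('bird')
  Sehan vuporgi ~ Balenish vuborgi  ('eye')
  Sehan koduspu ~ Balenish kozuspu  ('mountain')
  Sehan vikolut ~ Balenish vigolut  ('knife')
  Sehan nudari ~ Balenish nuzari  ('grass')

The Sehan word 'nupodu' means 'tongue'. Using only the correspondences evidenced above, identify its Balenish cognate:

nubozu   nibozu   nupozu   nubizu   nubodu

nubozu

vuporgi ~ vuborgi — Sehan p corresponds to Balenish b between vowels (before a back vowel).
koduspu ~ kozuspu — Sehan d corresponds to Balenish z between vowels (before a back vowel).
Applying these to Sehan 'nupodu':
  nupodu → nubodu   (p→b between vowels (before a back vowel))
  nubodu → nubozu   (d→z between vowels (before a back vowel))
So the Balenish cognate is 'nubozu'.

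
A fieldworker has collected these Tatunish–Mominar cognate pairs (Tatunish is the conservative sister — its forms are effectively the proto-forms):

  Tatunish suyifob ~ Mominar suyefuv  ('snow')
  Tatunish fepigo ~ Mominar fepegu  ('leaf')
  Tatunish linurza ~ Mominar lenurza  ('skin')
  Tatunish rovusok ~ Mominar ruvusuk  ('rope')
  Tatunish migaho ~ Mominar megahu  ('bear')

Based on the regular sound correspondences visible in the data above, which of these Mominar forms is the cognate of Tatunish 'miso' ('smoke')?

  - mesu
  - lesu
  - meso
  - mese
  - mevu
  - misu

fepigo ~ fepegu, migaho ~ megahu — Tatunish i corresponds to Mominar e after a consonant, before a consonant other than r, m, n, p, b, f, v.
fepigo ~ fepegu, migaho ~ megahu — Tatunish o corresponds to Mominar u word-finally.
Applying these to Tatunish 'miso':
  miso → meso   (i→e after a consonant, before a consonant other than r, m, n, p, b, f, v)
  meso → mesu   (o→u word-finally)
So the Mominar cognate is 'mesu'.

mesu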